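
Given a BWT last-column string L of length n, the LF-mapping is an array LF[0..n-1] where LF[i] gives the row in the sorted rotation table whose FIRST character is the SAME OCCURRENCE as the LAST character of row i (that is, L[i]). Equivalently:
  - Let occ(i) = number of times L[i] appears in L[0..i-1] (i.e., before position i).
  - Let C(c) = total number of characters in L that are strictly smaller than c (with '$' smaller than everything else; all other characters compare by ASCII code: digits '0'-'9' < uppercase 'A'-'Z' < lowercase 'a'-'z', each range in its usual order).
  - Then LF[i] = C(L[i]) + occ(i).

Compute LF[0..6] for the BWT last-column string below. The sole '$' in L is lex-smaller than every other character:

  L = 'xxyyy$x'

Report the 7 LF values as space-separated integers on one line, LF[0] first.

Answer: 1 2 4 5 6 0 3

Derivation:
Char counts: '$':1, 'x':3, 'y':3
C (first-col start): C('$')=0, C('x')=1, C('y')=4
L[0]='x': occ=0, LF[0]=C('x')+0=1+0=1
L[1]='x': occ=1, LF[1]=C('x')+1=1+1=2
L[2]='y': occ=0, LF[2]=C('y')+0=4+0=4
L[3]='y': occ=1, LF[3]=C('y')+1=4+1=5
L[4]='y': occ=2, LF[4]=C('y')+2=4+2=6
L[5]='$': occ=0, LF[5]=C('$')+0=0+0=0
L[6]='x': occ=2, LF[6]=C('x')+2=1+2=3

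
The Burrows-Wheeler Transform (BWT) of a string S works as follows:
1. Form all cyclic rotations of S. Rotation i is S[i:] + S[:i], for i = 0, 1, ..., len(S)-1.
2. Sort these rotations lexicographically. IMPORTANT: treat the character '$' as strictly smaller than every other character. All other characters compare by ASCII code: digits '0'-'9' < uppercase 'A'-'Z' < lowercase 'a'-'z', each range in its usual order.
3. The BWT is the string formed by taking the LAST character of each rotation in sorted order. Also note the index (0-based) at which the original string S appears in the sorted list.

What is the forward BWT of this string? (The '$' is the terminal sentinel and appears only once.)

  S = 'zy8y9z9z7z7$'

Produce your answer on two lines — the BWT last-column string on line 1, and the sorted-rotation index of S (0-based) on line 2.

Answer: 7zzyzyz8799$
11

Derivation:
All 12 rotations (rotation i = S[i:]+S[:i]):
  rot[0] = zy8y9z9z7z7$
  rot[1] = y8y9z9z7z7$z
  rot[2] = 8y9z9z7z7$zy
  rot[3] = y9z9z7z7$zy8
  rot[4] = 9z9z7z7$zy8y
  rot[5] = z9z7z7$zy8y9
  rot[6] = 9z7z7$zy8y9z
  rot[7] = z7z7$zy8y9z9
  rot[8] = 7z7$zy8y9z9z
  rot[9] = z7$zy8y9z9z7
  rot[10] = 7$zy8y9z9z7z
  rot[11] = $zy8y9z9z7z7
Sorted (with $ < everything):
  sorted[0] = $zy8y9z9z7z7  (last char: '7')
  sorted[1] = 7$zy8y9z9z7z  (last char: 'z')
  sorted[2] = 7z7$zy8y9z9z  (last char: 'z')
  sorted[3] = 8y9z9z7z7$zy  (last char: 'y')
  sorted[4] = 9z7z7$zy8y9z  (last char: 'z')
  sorted[5] = 9z9z7z7$zy8y  (last char: 'y')
  sorted[6] = y8y9z9z7z7$z  (last char: 'z')
  sorted[7] = y9z9z7z7$zy8  (last char: '8')
  sorted[8] = z7$zy8y9z9z7  (last char: '7')
  sorted[9] = z7z7$zy8y9z9  (last char: '9')
  sorted[10] = z9z7z7$zy8y9  (last char: '9')
  sorted[11] = zy8y9z9z7z7$  (last char: '$')
Last column: 7zzyzyz8799$
Original string S is at sorted index 11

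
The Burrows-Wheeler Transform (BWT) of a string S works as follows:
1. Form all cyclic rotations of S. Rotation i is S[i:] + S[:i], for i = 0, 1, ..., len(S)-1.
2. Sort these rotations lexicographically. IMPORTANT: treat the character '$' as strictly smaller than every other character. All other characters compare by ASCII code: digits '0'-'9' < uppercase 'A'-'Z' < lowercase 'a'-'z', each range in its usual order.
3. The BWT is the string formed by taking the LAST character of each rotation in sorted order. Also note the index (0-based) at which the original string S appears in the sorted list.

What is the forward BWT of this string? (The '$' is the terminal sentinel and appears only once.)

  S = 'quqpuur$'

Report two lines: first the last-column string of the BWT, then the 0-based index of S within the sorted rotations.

All 8 rotations (rotation i = S[i:]+S[:i]):
  rot[0] = quqpuur$
  rot[1] = uqpuur$q
  rot[2] = qpuur$qu
  rot[3] = puur$quq
  rot[4] = uur$quqp
  rot[5] = ur$quqpu
  rot[6] = r$quqpuu
  rot[7] = $quqpuur
Sorted (with $ < everything):
  sorted[0] = $quqpuur  (last char: 'r')
  sorted[1] = puur$quq  (last char: 'q')
  sorted[2] = qpuur$qu  (last char: 'u')
  sorted[3] = quqpuur$  (last char: '$')
  sorted[4] = r$quqpuu  (last char: 'u')
  sorted[5] = uqpuur$q  (last char: 'q')
  sorted[6] = ur$quqpu  (last char: 'u')
  sorted[7] = uur$quqp  (last char: 'p')
Last column: rqu$uqup
Original string S is at sorted index 3

Answer: rqu$uqup
3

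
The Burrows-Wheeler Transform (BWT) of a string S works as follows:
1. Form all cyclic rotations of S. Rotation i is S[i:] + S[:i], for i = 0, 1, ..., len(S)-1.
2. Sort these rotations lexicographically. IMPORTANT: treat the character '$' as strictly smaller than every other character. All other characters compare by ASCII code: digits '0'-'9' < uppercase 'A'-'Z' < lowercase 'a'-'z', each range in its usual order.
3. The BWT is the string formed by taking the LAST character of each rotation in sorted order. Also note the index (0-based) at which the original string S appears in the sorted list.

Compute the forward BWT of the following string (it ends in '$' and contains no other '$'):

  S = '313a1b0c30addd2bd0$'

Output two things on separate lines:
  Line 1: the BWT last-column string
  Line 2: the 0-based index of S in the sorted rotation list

Answer: 0d3b3adc$130120bdda
8

Derivation:
All 19 rotations (rotation i = S[i:]+S[:i]):
  rot[0] = 313a1b0c30addd2bd0$
  rot[1] = 13a1b0c30addd2bd0$3
  rot[2] = 3a1b0c30addd2bd0$31
  rot[3] = a1b0c30addd2bd0$313
  rot[4] = 1b0c30addd2bd0$313a
  rot[5] = b0c30addd2bd0$313a1
  rot[6] = 0c30addd2bd0$313a1b
  rot[7] = c30addd2bd0$313a1b0
  rot[8] = 30addd2bd0$313a1b0c
  rot[9] = 0addd2bd0$313a1b0c3
  rot[10] = addd2bd0$313a1b0c30
  rot[11] = ddd2bd0$313a1b0c30a
  rot[12] = dd2bd0$313a1b0c30ad
  rot[13] = d2bd0$313a1b0c30add
  rot[14] = 2bd0$313a1b0c30addd
  rot[15] = bd0$313a1b0c30addd2
  rot[16] = d0$313a1b0c30addd2b
  rot[17] = 0$313a1b0c30addd2bd
  rot[18] = $313a1b0c30addd2bd0
Sorted (with $ < everything):
  sorted[0] = $313a1b0c30addd2bd0  (last char: '0')
  sorted[1] = 0$313a1b0c30addd2bd  (last char: 'd')
  sorted[2] = 0addd2bd0$313a1b0c3  (last char: '3')
  sorted[3] = 0c30addd2bd0$313a1b  (last char: 'b')
  sorted[4] = 13a1b0c30addd2bd0$3  (last char: '3')
  sorted[5] = 1b0c30addd2bd0$313a  (last char: 'a')
  sorted[6] = 2bd0$313a1b0c30addd  (last char: 'd')
  sorted[7] = 30addd2bd0$313a1b0c  (last char: 'c')
  sorted[8] = 313a1b0c30addd2bd0$  (last char: '$')
  sorted[9] = 3a1b0c30addd2bd0$31  (last char: '1')
  sorted[10] = a1b0c30addd2bd0$313  (last char: '3')
  sorted[11] = addd2bd0$313a1b0c30  (last char: '0')
  sorted[12] = b0c30addd2bd0$313a1  (last char: '1')
  sorted[13] = bd0$313a1b0c30addd2  (last char: '2')
  sorted[14] = c30addd2bd0$313a1b0  (last char: '0')
  sorted[15] = d0$313a1b0c30addd2b  (last char: 'b')
  sorted[16] = d2bd0$313a1b0c30add  (last char: 'd')
  sorted[17] = dd2bd0$313a1b0c30ad  (last char: 'd')
  sorted[18] = ddd2bd0$313a1b0c30a  (last char: 'a')
Last column: 0d3b3adc$130120bdda
Original string S is at sorted index 8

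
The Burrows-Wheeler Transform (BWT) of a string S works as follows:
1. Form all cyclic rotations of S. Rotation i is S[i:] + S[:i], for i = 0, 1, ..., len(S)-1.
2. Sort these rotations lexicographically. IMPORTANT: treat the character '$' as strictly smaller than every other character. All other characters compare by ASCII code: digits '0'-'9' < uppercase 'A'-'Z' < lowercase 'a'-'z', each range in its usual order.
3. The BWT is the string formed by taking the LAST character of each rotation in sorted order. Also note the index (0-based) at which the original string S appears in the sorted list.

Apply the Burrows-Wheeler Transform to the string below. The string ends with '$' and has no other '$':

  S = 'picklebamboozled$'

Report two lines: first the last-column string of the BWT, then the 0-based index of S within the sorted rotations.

All 17 rotations (rotation i = S[i:]+S[:i]):
  rot[0] = picklebamboozled$
  rot[1] = icklebamboozled$p
  rot[2] = cklebamboozled$pi
  rot[3] = klebamboozled$pic
  rot[4] = lebamboozled$pick
  rot[5] = ebamboozled$pickl
  rot[6] = bamboozled$pickle
  rot[7] = amboozled$pickleb
  rot[8] = mboozled$pickleba
  rot[9] = boozled$picklebam
  rot[10] = oozled$picklebamb
  rot[11] = ozled$picklebambo
  rot[12] = zled$picklebamboo
  rot[13] = led$picklebambooz
  rot[14] = ed$picklebamboozl
  rot[15] = d$picklebamboozle
  rot[16] = $picklebamboozled
Sorted (with $ < everything):
  sorted[0] = $picklebamboozled  (last char: 'd')
  sorted[1] = amboozled$pickleb  (last char: 'b')
  sorted[2] = bamboozled$pickle  (last char: 'e')
  sorted[3] = boozled$picklebam  (last char: 'm')
  sorted[4] = cklebamboozled$pi  (last char: 'i')
  sorted[5] = d$picklebamboozle  (last char: 'e')
  sorted[6] = ebamboozled$pickl  (last char: 'l')
  sorted[7] = ed$picklebamboozl  (last char: 'l')
  sorted[8] = icklebamboozled$p  (last char: 'p')
  sorted[9] = klebamboozled$pic  (last char: 'c')
  sorted[10] = lebamboozled$pick  (last char: 'k')
  sorted[11] = led$picklebambooz  (last char: 'z')
  sorted[12] = mboozled$pickleba  (last char: 'a')
  sorted[13] = oozled$picklebamb  (last char: 'b')
  sorted[14] = ozled$picklebambo  (last char: 'o')
  sorted[15] = picklebamboozled$  (last char: '$')
  sorted[16] = zled$picklebamboo  (last char: 'o')
Last column: dbemiellpckzabo$o
Original string S is at sorted index 15

Answer: dbemiellpckzabo$o
15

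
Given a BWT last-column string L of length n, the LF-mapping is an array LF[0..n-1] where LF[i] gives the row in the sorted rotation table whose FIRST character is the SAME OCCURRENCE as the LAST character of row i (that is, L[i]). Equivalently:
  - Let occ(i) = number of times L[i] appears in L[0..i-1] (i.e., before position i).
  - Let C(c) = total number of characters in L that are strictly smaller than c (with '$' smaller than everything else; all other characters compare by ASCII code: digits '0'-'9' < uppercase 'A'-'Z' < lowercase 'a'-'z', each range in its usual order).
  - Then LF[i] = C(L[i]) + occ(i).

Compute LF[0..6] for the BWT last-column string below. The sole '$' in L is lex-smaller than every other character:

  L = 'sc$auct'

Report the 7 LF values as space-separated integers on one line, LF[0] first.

Char counts: '$':1, 'a':1, 'c':2, 's':1, 't':1, 'u':1
C (first-col start): C('$')=0, C('a')=1, C('c')=2, C('s')=4, C('t')=5, C('u')=6
L[0]='s': occ=0, LF[0]=C('s')+0=4+0=4
L[1]='c': occ=0, LF[1]=C('c')+0=2+0=2
L[2]='$': occ=0, LF[2]=C('$')+0=0+0=0
L[3]='a': occ=0, LF[3]=C('a')+0=1+0=1
L[4]='u': occ=0, LF[4]=C('u')+0=6+0=6
L[5]='c': occ=1, LF[5]=C('c')+1=2+1=3
L[6]='t': occ=0, LF[6]=C('t')+0=5+0=5

Answer: 4 2 0 1 6 3 5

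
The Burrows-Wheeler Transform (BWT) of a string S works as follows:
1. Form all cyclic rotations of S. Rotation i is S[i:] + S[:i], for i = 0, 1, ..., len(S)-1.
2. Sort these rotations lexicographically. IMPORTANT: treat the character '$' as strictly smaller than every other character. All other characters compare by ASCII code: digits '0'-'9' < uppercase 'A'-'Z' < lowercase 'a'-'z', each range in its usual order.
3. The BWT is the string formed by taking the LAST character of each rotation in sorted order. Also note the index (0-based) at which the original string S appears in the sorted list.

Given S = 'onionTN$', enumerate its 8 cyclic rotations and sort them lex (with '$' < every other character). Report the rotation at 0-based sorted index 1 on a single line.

All 8 rotations (rotation i = S[i:]+S[:i]):
  rot[0] = onionTN$
  rot[1] = nionTN$o
  rot[2] = ionTN$on
  rot[3] = onTN$oni
  rot[4] = nTN$onio
  rot[5] = TN$onion
  rot[6] = N$onionT
  rot[7] = $onionTN
Sorted (with $ < everything):
  sorted[0] = $onionTN
  sorted[1] = N$onionT
  sorted[2] = TN$onion
  sorted[3] = ionTN$on
  sorted[4] = nTN$onio
  sorted[5] = nionTN$o
  sorted[6] = onTN$oni
  sorted[7] = onionTN$
sorted[1] = N$onionT

Answer: N$onionT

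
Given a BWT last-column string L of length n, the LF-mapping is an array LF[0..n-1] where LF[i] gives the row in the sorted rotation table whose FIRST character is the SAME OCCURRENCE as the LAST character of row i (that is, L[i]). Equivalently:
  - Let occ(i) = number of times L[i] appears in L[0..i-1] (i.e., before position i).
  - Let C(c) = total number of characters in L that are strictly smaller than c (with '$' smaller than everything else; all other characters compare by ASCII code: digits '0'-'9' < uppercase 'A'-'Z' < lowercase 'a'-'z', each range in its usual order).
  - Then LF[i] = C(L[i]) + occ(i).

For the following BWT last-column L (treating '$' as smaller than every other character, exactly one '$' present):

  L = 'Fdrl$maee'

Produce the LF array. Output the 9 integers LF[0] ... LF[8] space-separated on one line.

Answer: 1 3 8 6 0 7 2 4 5

Derivation:
Char counts: '$':1, 'F':1, 'a':1, 'd':1, 'e':2, 'l':1, 'm':1, 'r':1
C (first-col start): C('$')=0, C('F')=1, C('a')=2, C('d')=3, C('e')=4, C('l')=6, C('m')=7, C('r')=8
L[0]='F': occ=0, LF[0]=C('F')+0=1+0=1
L[1]='d': occ=0, LF[1]=C('d')+0=3+0=3
L[2]='r': occ=0, LF[2]=C('r')+0=8+0=8
L[3]='l': occ=0, LF[3]=C('l')+0=6+0=6
L[4]='$': occ=0, LF[4]=C('$')+0=0+0=0
L[5]='m': occ=0, LF[5]=C('m')+0=7+0=7
L[6]='a': occ=0, LF[6]=C('a')+0=2+0=2
L[7]='e': occ=0, LF[7]=C('e')+0=4+0=4
L[8]='e': occ=1, LF[8]=C('e')+1=4+1=5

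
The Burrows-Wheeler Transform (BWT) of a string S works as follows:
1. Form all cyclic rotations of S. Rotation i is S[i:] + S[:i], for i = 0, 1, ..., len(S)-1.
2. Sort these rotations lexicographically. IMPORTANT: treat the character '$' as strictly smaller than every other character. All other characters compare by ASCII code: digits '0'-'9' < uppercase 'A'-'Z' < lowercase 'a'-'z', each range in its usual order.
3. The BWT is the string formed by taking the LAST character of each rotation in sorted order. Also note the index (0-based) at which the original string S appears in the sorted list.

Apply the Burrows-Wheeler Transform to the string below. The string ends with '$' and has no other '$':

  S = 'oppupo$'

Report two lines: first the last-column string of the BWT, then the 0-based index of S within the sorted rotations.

All 7 rotations (rotation i = S[i:]+S[:i]):
  rot[0] = oppupo$
  rot[1] = ppupo$o
  rot[2] = pupo$op
  rot[3] = upo$opp
  rot[4] = po$oppu
  rot[5] = o$oppup
  rot[6] = $oppupo
Sorted (with $ < everything):
  sorted[0] = $oppupo  (last char: 'o')
  sorted[1] = o$oppup  (last char: 'p')
  sorted[2] = oppupo$  (last char: '$')
  sorted[3] = po$oppu  (last char: 'u')
  sorted[4] = ppupo$o  (last char: 'o')
  sorted[5] = pupo$op  (last char: 'p')
  sorted[6] = upo$opp  (last char: 'p')
Last column: op$uopp
Original string S is at sorted index 2

Answer: op$uopp
2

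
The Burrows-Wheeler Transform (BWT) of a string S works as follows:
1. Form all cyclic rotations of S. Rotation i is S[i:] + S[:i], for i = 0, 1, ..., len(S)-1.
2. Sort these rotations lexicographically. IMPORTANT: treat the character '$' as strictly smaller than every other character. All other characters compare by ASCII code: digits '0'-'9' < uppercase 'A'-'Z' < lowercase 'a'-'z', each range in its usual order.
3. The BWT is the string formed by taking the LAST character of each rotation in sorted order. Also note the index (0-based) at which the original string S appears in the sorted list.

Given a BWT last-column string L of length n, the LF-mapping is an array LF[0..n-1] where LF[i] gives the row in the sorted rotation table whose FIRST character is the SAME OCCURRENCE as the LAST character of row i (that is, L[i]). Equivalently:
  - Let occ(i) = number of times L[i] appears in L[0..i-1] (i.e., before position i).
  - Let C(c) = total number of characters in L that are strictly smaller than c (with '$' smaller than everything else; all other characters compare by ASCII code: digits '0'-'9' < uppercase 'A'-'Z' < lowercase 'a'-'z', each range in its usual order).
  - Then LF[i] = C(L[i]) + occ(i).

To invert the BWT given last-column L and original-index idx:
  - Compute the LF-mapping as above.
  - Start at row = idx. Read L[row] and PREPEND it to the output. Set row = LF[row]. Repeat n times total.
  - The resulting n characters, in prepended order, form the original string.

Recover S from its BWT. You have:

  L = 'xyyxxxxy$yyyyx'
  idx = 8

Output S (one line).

Answer: yxxxxxyyyyyyx$

Derivation:
LF mapping: 1 7 8 2 3 4 5 9 0 10 11 12 13 6
Walk LF starting at row 8, prepending L[row]:
  step 1: row=8, L[8]='$', prepend. Next row=LF[8]=0
  step 2: row=0, L[0]='x', prepend. Next row=LF[0]=1
  step 3: row=1, L[1]='y', prepend. Next row=LF[1]=7
  step 4: row=7, L[7]='y', prepend. Next row=LF[7]=9
  step 5: row=9, L[9]='y', prepend. Next row=LF[9]=10
  step 6: row=10, L[10]='y', prepend. Next row=LF[10]=11
  step 7: row=11, L[11]='y', prepend. Next row=LF[11]=12
  step 8: row=12, L[12]='y', prepend. Next row=LF[12]=13
  step 9: row=13, L[13]='x', prepend. Next row=LF[13]=6
  step 10: row=6, L[6]='x', prepend. Next row=LF[6]=5
  step 11: row=5, L[5]='x', prepend. Next row=LF[5]=4
  step 12: row=4, L[4]='x', prepend. Next row=LF[4]=3
  step 13: row=3, L[3]='x', prepend. Next row=LF[3]=2
  step 14: row=2, L[2]='y', prepend. Next row=LF[2]=8
Reversed output: yxxxxxyyyyyyx$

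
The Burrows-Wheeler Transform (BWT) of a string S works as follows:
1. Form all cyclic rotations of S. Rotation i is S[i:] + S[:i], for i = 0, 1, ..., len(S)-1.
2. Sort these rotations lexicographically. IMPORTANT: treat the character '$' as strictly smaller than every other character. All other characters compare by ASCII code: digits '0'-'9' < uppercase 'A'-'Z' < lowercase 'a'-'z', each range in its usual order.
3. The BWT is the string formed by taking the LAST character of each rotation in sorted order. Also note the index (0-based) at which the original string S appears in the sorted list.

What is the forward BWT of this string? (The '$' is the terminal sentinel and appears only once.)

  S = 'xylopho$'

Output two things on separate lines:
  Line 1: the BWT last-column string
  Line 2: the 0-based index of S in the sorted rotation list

All 8 rotations (rotation i = S[i:]+S[:i]):
  rot[0] = xylopho$
  rot[1] = ylopho$x
  rot[2] = lopho$xy
  rot[3] = opho$xyl
  rot[4] = pho$xylo
  rot[5] = ho$xylop
  rot[6] = o$xyloph
  rot[7] = $xylopho
Sorted (with $ < everything):
  sorted[0] = $xylopho  (last char: 'o')
  sorted[1] = ho$xylop  (last char: 'p')
  sorted[2] = lopho$xy  (last char: 'y')
  sorted[3] = o$xyloph  (last char: 'h')
  sorted[4] = opho$xyl  (last char: 'l')
  sorted[5] = pho$xylo  (last char: 'o')
  sorted[6] = xylopho$  (last char: '$')
  sorted[7] = ylopho$x  (last char: 'x')
Last column: opyhlo$x
Original string S is at sorted index 6

Answer: opyhlo$x
6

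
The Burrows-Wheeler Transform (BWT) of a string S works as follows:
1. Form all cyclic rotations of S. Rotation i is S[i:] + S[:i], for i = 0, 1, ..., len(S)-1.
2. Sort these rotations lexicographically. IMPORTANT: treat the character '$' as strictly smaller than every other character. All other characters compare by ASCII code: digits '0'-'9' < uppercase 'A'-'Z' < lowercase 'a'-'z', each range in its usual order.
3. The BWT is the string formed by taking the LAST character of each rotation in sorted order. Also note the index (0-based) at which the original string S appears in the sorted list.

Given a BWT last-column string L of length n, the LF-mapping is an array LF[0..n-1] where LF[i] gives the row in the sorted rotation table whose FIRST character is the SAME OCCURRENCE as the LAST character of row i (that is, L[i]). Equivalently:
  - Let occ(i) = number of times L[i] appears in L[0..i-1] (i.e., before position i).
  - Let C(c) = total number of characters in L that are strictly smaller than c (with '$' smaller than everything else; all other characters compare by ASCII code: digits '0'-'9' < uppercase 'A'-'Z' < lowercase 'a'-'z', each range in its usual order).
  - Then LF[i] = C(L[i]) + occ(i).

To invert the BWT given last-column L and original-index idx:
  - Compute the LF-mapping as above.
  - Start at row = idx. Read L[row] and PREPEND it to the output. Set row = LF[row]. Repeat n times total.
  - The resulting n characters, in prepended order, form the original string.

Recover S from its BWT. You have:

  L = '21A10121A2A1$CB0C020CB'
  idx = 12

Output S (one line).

LF mapping: 10 5 14 6 1 7 11 8 15 12 16 9 0 19 17 2 20 3 13 4 21 18
Walk LF starting at row 12, prepending L[row]:
  step 1: row=12, L[12]='$', prepend. Next row=LF[12]=0
  step 2: row=0, L[0]='2', prepend. Next row=LF[0]=10
  step 3: row=10, L[10]='A', prepend. Next row=LF[10]=16
  step 4: row=16, L[16]='C', prepend. Next row=LF[16]=20
  step 5: row=20, L[20]='C', prepend. Next row=LF[20]=21
  step 6: row=21, L[21]='B', prepend. Next row=LF[21]=18
  step 7: row=18, L[18]='2', prepend. Next row=LF[18]=13
  step 8: row=13, L[13]='C', prepend. Next row=LF[13]=19
  step 9: row=19, L[19]='0', prepend. Next row=LF[19]=4
  step 10: row=4, L[4]='0', prepend. Next row=LF[4]=1
  step 11: row=1, L[1]='1', prepend. Next row=LF[1]=5
  step 12: row=5, L[5]='1', prepend. Next row=LF[5]=7
  step 13: row=7, L[7]='1', prepend. Next row=LF[7]=8
  step 14: row=8, L[8]='A', prepend. Next row=LF[8]=15
  step 15: row=15, L[15]='0', prepend. Next row=LF[15]=2
  step 16: row=2, L[2]='A', prepend. Next row=LF[2]=14
  step 17: row=14, L[14]='B', prepend. Next row=LF[14]=17
  step 18: row=17, L[17]='0', prepend. Next row=LF[17]=3
  step 19: row=3, L[3]='1', prepend. Next row=LF[3]=6
  step 20: row=6, L[6]='2', prepend. Next row=LF[6]=11
  step 21: row=11, L[11]='1', prepend. Next row=LF[11]=9
  step 22: row=9, L[9]='2', prepend. Next row=LF[9]=12
Reversed output: 21210BA0A11100C2BCCA2$

Answer: 21210BA0A11100C2BCCA2$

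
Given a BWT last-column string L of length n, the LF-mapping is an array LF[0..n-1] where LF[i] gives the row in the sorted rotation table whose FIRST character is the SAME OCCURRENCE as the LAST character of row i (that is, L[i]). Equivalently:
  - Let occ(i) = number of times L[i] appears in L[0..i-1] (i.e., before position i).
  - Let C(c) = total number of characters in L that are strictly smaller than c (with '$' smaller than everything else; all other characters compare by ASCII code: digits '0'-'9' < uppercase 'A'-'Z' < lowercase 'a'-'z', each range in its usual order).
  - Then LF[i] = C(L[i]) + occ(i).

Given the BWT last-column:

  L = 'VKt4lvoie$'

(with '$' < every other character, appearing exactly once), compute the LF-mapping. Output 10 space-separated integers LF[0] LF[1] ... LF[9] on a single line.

Char counts: '$':1, '4':1, 'K':1, 'V':1, 'e':1, 'i':1, 'l':1, 'o':1, 't':1, 'v':1
C (first-col start): C('$')=0, C('4')=1, C('K')=2, C('V')=3, C('e')=4, C('i')=5, C('l')=6, C('o')=7, C('t')=8, C('v')=9
L[0]='V': occ=0, LF[0]=C('V')+0=3+0=3
L[1]='K': occ=0, LF[1]=C('K')+0=2+0=2
L[2]='t': occ=0, LF[2]=C('t')+0=8+0=8
L[3]='4': occ=0, LF[3]=C('4')+0=1+0=1
L[4]='l': occ=0, LF[4]=C('l')+0=6+0=6
L[5]='v': occ=0, LF[5]=C('v')+0=9+0=9
L[6]='o': occ=0, LF[6]=C('o')+0=7+0=7
L[7]='i': occ=0, LF[7]=C('i')+0=5+0=5
L[8]='e': occ=0, LF[8]=C('e')+0=4+0=4
L[9]='$': occ=0, LF[9]=C('$')+0=0+0=0

Answer: 3 2 8 1 6 9 7 5 4 0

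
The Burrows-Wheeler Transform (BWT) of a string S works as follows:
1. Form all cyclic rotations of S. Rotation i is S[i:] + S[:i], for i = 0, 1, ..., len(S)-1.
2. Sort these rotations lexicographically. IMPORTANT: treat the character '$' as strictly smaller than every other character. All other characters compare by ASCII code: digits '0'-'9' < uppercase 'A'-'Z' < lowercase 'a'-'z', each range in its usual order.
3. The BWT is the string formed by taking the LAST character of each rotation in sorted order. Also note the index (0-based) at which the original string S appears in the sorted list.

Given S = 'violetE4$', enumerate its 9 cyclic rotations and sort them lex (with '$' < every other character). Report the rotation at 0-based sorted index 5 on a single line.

Answer: letE4$vio

Derivation:
All 9 rotations (rotation i = S[i:]+S[:i]):
  rot[0] = violetE4$
  rot[1] = ioletE4$v
  rot[2] = oletE4$vi
  rot[3] = letE4$vio
  rot[4] = etE4$viol
  rot[5] = tE4$viole
  rot[6] = E4$violet
  rot[7] = 4$violetE
  rot[8] = $violetE4
Sorted (with $ < everything):
  sorted[0] = $violetE4
  sorted[1] = 4$violetE
  sorted[2] = E4$violet
  sorted[3] = etE4$viol
  sorted[4] = ioletE4$v
  sorted[5] = letE4$vio
  sorted[6] = oletE4$vi
  sorted[7] = tE4$viole
  sorted[8] = violetE4$
sorted[5] = letE4$vio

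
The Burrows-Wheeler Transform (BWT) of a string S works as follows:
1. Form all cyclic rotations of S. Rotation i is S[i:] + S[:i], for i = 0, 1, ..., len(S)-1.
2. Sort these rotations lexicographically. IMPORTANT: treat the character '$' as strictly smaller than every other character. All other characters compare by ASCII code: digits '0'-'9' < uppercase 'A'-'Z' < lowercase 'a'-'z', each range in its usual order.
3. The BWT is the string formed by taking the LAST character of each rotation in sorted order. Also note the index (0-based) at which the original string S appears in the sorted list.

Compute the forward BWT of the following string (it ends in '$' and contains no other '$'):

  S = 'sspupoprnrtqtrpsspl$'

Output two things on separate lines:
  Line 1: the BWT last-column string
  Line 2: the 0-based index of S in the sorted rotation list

All 20 rotations (rotation i = S[i:]+S[:i]):
  rot[0] = sspupoprnrtqtrpsspl$
  rot[1] = spupoprnrtqtrpsspl$s
  rot[2] = pupoprnrtqtrpsspl$ss
  rot[3] = upoprnrtqtrpsspl$ssp
  rot[4] = poprnrtqtrpsspl$sspu
  rot[5] = oprnrtqtrpsspl$sspup
  rot[6] = prnrtqtrpsspl$sspupo
  rot[7] = rnrtqtrpsspl$sspupop
  rot[8] = nrtqtrpsspl$sspupopr
  rot[9] = rtqtrpsspl$sspupoprn
  rot[10] = tqtrpsspl$sspupoprnr
  rot[11] = qtrpsspl$sspupoprnrt
  rot[12] = trpsspl$sspupoprnrtq
  rot[13] = rpsspl$sspupoprnrtqt
  rot[14] = psspl$sspupoprnrtqtr
  rot[15] = sspl$sspupoprnrtqtrp
  rot[16] = spl$sspupoprnrtqtrps
  rot[17] = pl$sspupoprnrtqtrpss
  rot[18] = l$sspupoprnrtqtrpssp
  rot[19] = $sspupoprnrtqtrpsspl
Sorted (with $ < everything):
  sorted[0] = $sspupoprnrtqtrpsspl  (last char: 'l')
  sorted[1] = l$sspupoprnrtqtrpssp  (last char: 'p')
  sorted[2] = nrtqtrpsspl$sspupopr  (last char: 'r')
  sorted[3] = oprnrtqtrpsspl$sspup  (last char: 'p')
  sorted[4] = pl$sspupoprnrtqtrpss  (last char: 's')
  sorted[5] = poprnrtqtrpsspl$sspu  (last char: 'u')
  sorted[6] = prnrtqtrpsspl$sspupo  (last char: 'o')
  sorted[7] = psspl$sspupoprnrtqtr  (last char: 'r')
  sorted[8] = pupoprnrtqtrpsspl$ss  (last char: 's')
  sorted[9] = qtrpsspl$sspupoprnrt  (last char: 't')
  sorted[10] = rnrtqtrpsspl$sspupop  (last char: 'p')
  sorted[11] = rpsspl$sspupoprnrtqt  (last char: 't')
  sorted[12] = rtqtrpsspl$sspupoprn  (last char: 'n')
  sorted[13] = spl$sspupoprnrtqtrps  (last char: 's')
  sorted[14] = spupoprnrtqtrpsspl$s  (last char: 's')
  sorted[15] = sspl$sspupoprnrtqtrp  (last char: 'p')
  sorted[16] = sspupoprnrtqtrpsspl$  (last char: '$')
  sorted[17] = tqtrpsspl$sspupoprnr  (last char: 'r')
  sorted[18] = trpsspl$sspupoprnrtq  (last char: 'q')
  sorted[19] = upoprnrtqtrpsspl$ssp  (last char: 'p')
Last column: lprpsuorstptnssp$rqp
Original string S is at sorted index 16

Answer: lprpsuorstptnssp$rqp
16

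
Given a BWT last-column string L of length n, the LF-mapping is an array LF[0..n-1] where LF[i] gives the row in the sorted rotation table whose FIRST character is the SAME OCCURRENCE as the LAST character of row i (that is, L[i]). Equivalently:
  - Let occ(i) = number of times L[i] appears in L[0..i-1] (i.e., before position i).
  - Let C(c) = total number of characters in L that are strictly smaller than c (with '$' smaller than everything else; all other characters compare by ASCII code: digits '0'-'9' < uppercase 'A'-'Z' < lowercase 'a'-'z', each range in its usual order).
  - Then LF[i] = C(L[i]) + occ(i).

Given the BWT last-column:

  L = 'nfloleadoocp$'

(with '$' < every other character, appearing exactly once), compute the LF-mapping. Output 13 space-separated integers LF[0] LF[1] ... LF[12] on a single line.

Answer: 8 5 6 9 7 4 1 3 10 11 2 12 0

Derivation:
Char counts: '$':1, 'a':1, 'c':1, 'd':1, 'e':1, 'f':1, 'l':2, 'n':1, 'o':3, 'p':1
C (first-col start): C('$')=0, C('a')=1, C('c')=2, C('d')=3, C('e')=4, C('f')=5, C('l')=6, C('n')=8, C('o')=9, C('p')=12
L[0]='n': occ=0, LF[0]=C('n')+0=8+0=8
L[1]='f': occ=0, LF[1]=C('f')+0=5+0=5
L[2]='l': occ=0, LF[2]=C('l')+0=6+0=6
L[3]='o': occ=0, LF[3]=C('o')+0=9+0=9
L[4]='l': occ=1, LF[4]=C('l')+1=6+1=7
L[5]='e': occ=0, LF[5]=C('e')+0=4+0=4
L[6]='a': occ=0, LF[6]=C('a')+0=1+0=1
L[7]='d': occ=0, LF[7]=C('d')+0=3+0=3
L[8]='o': occ=1, LF[8]=C('o')+1=9+1=10
L[9]='o': occ=2, LF[9]=C('o')+2=9+2=11
L[10]='c': occ=0, LF[10]=C('c')+0=2+0=2
L[11]='p': occ=0, LF[11]=C('p')+0=12+0=12
L[12]='$': occ=0, LF[12]=C('$')+0=0+0=0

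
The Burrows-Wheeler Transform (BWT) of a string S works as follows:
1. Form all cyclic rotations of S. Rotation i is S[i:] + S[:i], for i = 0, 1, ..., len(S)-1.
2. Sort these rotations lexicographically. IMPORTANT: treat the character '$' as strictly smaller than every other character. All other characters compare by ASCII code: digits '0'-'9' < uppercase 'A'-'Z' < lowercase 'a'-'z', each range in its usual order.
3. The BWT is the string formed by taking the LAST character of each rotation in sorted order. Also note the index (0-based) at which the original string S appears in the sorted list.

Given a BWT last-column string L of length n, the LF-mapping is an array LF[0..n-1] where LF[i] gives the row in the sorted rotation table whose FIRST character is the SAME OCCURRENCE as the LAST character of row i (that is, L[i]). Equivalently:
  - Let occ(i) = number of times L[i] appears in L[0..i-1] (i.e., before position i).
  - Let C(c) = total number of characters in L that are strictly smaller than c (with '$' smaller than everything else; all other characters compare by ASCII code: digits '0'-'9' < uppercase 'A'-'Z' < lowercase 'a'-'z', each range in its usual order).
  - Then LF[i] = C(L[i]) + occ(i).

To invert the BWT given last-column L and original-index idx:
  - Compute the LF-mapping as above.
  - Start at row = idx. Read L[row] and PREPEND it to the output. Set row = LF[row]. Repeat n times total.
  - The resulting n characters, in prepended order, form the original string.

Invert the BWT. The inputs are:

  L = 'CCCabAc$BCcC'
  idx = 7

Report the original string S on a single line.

LF mapping: 3 4 5 8 9 1 10 0 2 6 11 7
Walk LF starting at row 7, prepending L[row]:
  step 1: row=7, L[7]='$', prepend. Next row=LF[7]=0
  step 2: row=0, L[0]='C', prepend. Next row=LF[0]=3
  step 3: row=3, L[3]='a', prepend. Next row=LF[3]=8
  step 4: row=8, L[8]='B', prepend. Next row=LF[8]=2
  step 5: row=2, L[2]='C', prepend. Next row=LF[2]=5
  step 6: row=5, L[5]='A', prepend. Next row=LF[5]=1
  step 7: row=1, L[1]='C', prepend. Next row=LF[1]=4
  step 8: row=4, L[4]='b', prepend. Next row=LF[4]=9
  step 9: row=9, L[9]='C', prepend. Next row=LF[9]=6
  step 10: row=6, L[6]='c', prepend. Next row=LF[6]=10
  step 11: row=10, L[10]='c', prepend. Next row=LF[10]=11
  step 12: row=11, L[11]='C', prepend. Next row=LF[11]=7
Reversed output: CccCbCACBaC$

Answer: CccCbCACBaC$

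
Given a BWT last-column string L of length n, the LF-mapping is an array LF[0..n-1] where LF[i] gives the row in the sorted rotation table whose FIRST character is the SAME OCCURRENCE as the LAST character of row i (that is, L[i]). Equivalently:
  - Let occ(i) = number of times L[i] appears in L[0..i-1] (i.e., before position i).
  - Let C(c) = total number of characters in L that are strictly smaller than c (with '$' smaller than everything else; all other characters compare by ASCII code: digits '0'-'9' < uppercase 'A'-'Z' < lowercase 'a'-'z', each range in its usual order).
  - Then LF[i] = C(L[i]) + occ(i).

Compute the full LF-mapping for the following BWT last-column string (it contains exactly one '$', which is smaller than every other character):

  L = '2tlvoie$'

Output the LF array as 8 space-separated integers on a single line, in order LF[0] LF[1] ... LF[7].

Char counts: '$':1, '2':1, 'e':1, 'i':1, 'l':1, 'o':1, 't':1, 'v':1
C (first-col start): C('$')=0, C('2')=1, C('e')=2, C('i')=3, C('l')=4, C('o')=5, C('t')=6, C('v')=7
L[0]='2': occ=0, LF[0]=C('2')+0=1+0=1
L[1]='t': occ=0, LF[1]=C('t')+0=6+0=6
L[2]='l': occ=0, LF[2]=C('l')+0=4+0=4
L[3]='v': occ=0, LF[3]=C('v')+0=7+0=7
L[4]='o': occ=0, LF[4]=C('o')+0=5+0=5
L[5]='i': occ=0, LF[5]=C('i')+0=3+0=3
L[6]='e': occ=0, LF[6]=C('e')+0=2+0=2
L[7]='$': occ=0, LF[7]=C('$')+0=0+0=0

Answer: 1 6 4 7 5 3 2 0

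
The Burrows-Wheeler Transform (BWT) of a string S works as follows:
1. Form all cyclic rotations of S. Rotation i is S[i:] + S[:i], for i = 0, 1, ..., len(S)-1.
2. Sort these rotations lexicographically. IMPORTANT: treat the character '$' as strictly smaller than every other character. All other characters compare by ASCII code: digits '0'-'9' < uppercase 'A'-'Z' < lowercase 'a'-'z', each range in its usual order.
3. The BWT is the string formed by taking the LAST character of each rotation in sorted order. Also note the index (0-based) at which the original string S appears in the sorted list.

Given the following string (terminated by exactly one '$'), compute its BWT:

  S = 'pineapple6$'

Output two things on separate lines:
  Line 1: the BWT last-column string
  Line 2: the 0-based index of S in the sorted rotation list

Answer: 6eelnppi$pa
8

Derivation:
All 11 rotations (rotation i = S[i:]+S[:i]):
  rot[0] = pineapple6$
  rot[1] = ineapple6$p
  rot[2] = neapple6$pi
  rot[3] = eapple6$pin
  rot[4] = apple6$pine
  rot[5] = pple6$pinea
  rot[6] = ple6$pineap
  rot[7] = le6$pineapp
  rot[8] = e6$pineappl
  rot[9] = 6$pineapple
  rot[10] = $pineapple6
Sorted (with $ < everything):
  sorted[0] = $pineapple6  (last char: '6')
  sorted[1] = 6$pineapple  (last char: 'e')
  sorted[2] = apple6$pine  (last char: 'e')
  sorted[3] = e6$pineappl  (last char: 'l')
  sorted[4] = eapple6$pin  (last char: 'n')
  sorted[5] = ineapple6$p  (last char: 'p')
  sorted[6] = le6$pineapp  (last char: 'p')
  sorted[7] = neapple6$pi  (last char: 'i')
  sorted[8] = pineapple6$  (last char: '$')
  sorted[9] = ple6$pineap  (last char: 'p')
  sorted[10] = pple6$pinea  (last char: 'a')
Last column: 6eelnppi$pa
Original string S is at sorted index 8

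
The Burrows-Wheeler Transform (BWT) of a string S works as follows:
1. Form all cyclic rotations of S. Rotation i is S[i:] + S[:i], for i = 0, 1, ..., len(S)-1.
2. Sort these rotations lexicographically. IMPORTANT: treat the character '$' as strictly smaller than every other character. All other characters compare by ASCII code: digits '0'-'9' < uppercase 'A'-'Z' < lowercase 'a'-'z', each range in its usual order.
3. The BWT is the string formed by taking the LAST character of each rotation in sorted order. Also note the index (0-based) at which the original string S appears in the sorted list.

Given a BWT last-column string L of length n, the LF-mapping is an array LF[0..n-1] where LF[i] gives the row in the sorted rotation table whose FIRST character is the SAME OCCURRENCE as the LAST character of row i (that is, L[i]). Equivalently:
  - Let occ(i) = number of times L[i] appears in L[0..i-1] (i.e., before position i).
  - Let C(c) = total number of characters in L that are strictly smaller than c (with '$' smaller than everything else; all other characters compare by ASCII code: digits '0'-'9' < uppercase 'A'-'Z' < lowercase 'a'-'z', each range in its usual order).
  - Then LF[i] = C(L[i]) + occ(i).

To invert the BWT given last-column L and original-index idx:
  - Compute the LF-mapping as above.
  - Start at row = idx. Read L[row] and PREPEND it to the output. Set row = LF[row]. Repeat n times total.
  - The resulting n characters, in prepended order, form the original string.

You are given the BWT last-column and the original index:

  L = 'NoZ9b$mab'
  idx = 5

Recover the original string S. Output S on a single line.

Answer: bambo9ZN$

Derivation:
LF mapping: 2 8 3 1 5 0 7 4 6
Walk LF starting at row 5, prepending L[row]:
  step 1: row=5, L[5]='$', prepend. Next row=LF[5]=0
  step 2: row=0, L[0]='N', prepend. Next row=LF[0]=2
  step 3: row=2, L[2]='Z', prepend. Next row=LF[2]=3
  step 4: row=3, L[3]='9', prepend. Next row=LF[3]=1
  step 5: row=1, L[1]='o', prepend. Next row=LF[1]=8
  step 6: row=8, L[8]='b', prepend. Next row=LF[8]=6
  step 7: row=6, L[6]='m', prepend. Next row=LF[6]=7
  step 8: row=7, L[7]='a', prepend. Next row=LF[7]=4
  step 9: row=4, L[4]='b', prepend. Next row=LF[4]=5
Reversed output: bambo9ZN$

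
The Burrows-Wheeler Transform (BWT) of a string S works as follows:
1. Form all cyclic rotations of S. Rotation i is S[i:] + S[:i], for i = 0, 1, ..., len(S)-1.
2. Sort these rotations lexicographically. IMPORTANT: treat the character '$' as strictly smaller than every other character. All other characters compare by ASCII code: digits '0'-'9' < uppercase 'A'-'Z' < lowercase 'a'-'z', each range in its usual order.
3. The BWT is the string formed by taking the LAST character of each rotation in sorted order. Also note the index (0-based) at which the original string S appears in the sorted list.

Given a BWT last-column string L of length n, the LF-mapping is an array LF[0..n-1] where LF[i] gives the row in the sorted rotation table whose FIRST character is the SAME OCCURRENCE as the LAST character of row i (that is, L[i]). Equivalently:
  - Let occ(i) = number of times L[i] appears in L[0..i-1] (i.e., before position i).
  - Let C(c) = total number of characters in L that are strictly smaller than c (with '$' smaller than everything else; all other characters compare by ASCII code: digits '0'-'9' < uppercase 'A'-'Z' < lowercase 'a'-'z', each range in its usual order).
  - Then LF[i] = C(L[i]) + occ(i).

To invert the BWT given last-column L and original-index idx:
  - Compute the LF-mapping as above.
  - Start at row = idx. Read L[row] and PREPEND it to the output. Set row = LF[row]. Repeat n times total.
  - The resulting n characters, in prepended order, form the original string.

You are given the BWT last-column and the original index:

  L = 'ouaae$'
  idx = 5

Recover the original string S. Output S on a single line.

LF mapping: 4 5 1 2 3 0
Walk LF starting at row 5, prepending L[row]:
  step 1: row=5, L[5]='$', prepend. Next row=LF[5]=0
  step 2: row=0, L[0]='o', prepend. Next row=LF[0]=4
  step 3: row=4, L[4]='e', prepend. Next row=LF[4]=3
  step 4: row=3, L[3]='a', prepend. Next row=LF[3]=2
  step 5: row=2, L[2]='a', prepend. Next row=LF[2]=1
  step 6: row=1, L[1]='u', prepend. Next row=LF[1]=5
Reversed output: uaaeo$

Answer: uaaeo$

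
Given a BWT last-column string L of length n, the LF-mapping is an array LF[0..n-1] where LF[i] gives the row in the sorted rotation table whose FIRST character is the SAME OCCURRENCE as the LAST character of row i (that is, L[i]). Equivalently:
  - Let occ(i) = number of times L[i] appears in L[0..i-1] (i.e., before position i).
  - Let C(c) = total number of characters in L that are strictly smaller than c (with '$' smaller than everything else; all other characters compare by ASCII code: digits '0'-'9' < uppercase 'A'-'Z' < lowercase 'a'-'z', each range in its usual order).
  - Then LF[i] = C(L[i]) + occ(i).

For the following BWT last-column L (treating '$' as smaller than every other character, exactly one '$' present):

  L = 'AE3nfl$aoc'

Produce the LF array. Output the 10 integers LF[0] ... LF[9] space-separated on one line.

Char counts: '$':1, '3':1, 'A':1, 'E':1, 'a':1, 'c':1, 'f':1, 'l':1, 'n':1, 'o':1
C (first-col start): C('$')=0, C('3')=1, C('A')=2, C('E')=3, C('a')=4, C('c')=5, C('f')=6, C('l')=7, C('n')=8, C('o')=9
L[0]='A': occ=0, LF[0]=C('A')+0=2+0=2
L[1]='E': occ=0, LF[1]=C('E')+0=3+0=3
L[2]='3': occ=0, LF[2]=C('3')+0=1+0=1
L[3]='n': occ=0, LF[3]=C('n')+0=8+0=8
L[4]='f': occ=0, LF[4]=C('f')+0=6+0=6
L[5]='l': occ=0, LF[5]=C('l')+0=7+0=7
L[6]='$': occ=0, LF[6]=C('$')+0=0+0=0
L[7]='a': occ=0, LF[7]=C('a')+0=4+0=4
L[8]='o': occ=0, LF[8]=C('o')+0=9+0=9
L[9]='c': occ=0, LF[9]=C('c')+0=5+0=5

Answer: 2 3 1 8 6 7 0 4 9 5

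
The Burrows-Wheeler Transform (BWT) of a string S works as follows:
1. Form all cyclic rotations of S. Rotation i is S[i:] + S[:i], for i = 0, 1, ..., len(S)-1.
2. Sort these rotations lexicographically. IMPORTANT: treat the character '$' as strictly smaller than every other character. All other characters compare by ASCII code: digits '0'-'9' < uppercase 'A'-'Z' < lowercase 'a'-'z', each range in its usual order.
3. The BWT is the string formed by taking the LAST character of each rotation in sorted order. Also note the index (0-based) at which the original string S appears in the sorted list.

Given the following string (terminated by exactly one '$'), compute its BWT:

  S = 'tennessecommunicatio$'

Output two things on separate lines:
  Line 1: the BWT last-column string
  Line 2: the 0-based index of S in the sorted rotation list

Answer: ociestnntomnueicse$am
18

Derivation:
All 21 rotations (rotation i = S[i:]+S[:i]):
  rot[0] = tennessecommunicatio$
  rot[1] = ennessecommunicatio$t
  rot[2] = nnessecommunicatio$te
  rot[3] = nessecommunicatio$ten
  rot[4] = essecommunicatio$tenn
  rot[5] = ssecommunicatio$tenne
  rot[6] = secommunicatio$tennes
  rot[7] = ecommunicatio$tenness
  rot[8] = communicatio$tennesse
  rot[9] = ommunicatio$tennessec
  rot[10] = mmunicatio$tennesseco
  rot[11] = municatio$tennessecom
  rot[12] = unicatio$tennessecomm
  rot[13] = nicatio$tennessecommu
  rot[14] = icatio$tennessecommun
  rot[15] = catio$tennessecommuni
  rot[16] = atio$tennessecommunic
  rot[17] = tio$tennessecommunica
  rot[18] = io$tennessecommunicat
  rot[19] = o$tennessecommunicati
  rot[20] = $tennessecommunicatio
Sorted (with $ < everything):
  sorted[0] = $tennessecommunicatio  (last char: 'o')
  sorted[1] = atio$tennessecommunic  (last char: 'c')
  sorted[2] = catio$tennessecommuni  (last char: 'i')
  sorted[3] = communicatio$tennesse  (last char: 'e')
  sorted[4] = ecommunicatio$tenness  (last char: 's')
  sorted[5] = ennessecommunicatio$t  (last char: 't')
  sorted[6] = essecommunicatio$tenn  (last char: 'n')
  sorted[7] = icatio$tennessecommun  (last char: 'n')
  sorted[8] = io$tennessecommunicat  (last char: 't')
  sorted[9] = mmunicatio$tennesseco  (last char: 'o')
  sorted[10] = municatio$tennessecom  (last char: 'm')
  sorted[11] = nessecommunicatio$ten  (last char: 'n')
  sorted[12] = nicatio$tennessecommu  (last char: 'u')
  sorted[13] = nnessecommunicatio$te  (last char: 'e')
  sorted[14] = o$tennessecommunicati  (last char: 'i')
  sorted[15] = ommunicatio$tennessec  (last char: 'c')
  sorted[16] = secommunicatio$tennes  (last char: 's')
  sorted[17] = ssecommunicatio$tenne  (last char: 'e')
  sorted[18] = tennessecommunicatio$  (last char: '$')
  sorted[19] = tio$tennessecommunica  (last char: 'a')
  sorted[20] = unicatio$tennessecomm  (last char: 'm')
Last column: ociestnntomnueicse$am
Original string S is at sorted index 18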